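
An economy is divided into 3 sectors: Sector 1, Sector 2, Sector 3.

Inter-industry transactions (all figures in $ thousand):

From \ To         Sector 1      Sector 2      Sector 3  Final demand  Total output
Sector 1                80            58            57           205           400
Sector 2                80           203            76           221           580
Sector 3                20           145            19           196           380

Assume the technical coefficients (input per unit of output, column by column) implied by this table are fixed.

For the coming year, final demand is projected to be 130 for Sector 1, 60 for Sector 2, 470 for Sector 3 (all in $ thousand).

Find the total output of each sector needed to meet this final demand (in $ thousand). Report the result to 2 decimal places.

x_1 = 324.81, x_2 = 380.55, x_3 = 611.98

Technical coefficients a_ij = z_ij / X_j:
  a_11 = 80/400 = 0.20, a_21 = 80/400 = 0.20, a_31 = 20/400 = 0.05
  a_12 = 58/580 = 0.10, a_22 = 203/580 = 0.35, a_32 = 145/580 = 0.25
  a_13 = 57/380 = 0.15, a_23 = 76/380 = 0.20, a_33 = 19/380 = 0.05
I − A =
  [   0.80    -0.10    -0.15]
  [  -0.20     0.65    -0.20]
  [  -0.05    -0.25     0.95]
Cofactors of I−A, C_ij = (−1)^(i+j)·(minor ij) (rows/columns in the sector order above):
  C_11 = (0.65)(0.95) − (-0.20)(-0.25) = 0.5675
  C_12 = −[(-0.20)(0.95) − (-0.20)(-0.05)] = 0.2000
  C_13 = (-0.20)(-0.25) − (0.65)(-0.05) = 0.0825
  C_21 = −[(-0.10)(0.95) − (-0.15)(-0.25)] = 0.1325
  C_22 = (0.80)(0.95) − (-0.15)(-0.05) = 0.7525
  C_23 = −[(0.80)(-0.25) − (-0.10)(-0.05)] = 0.2050
  C_31 = (-0.10)(-0.20) − (-0.15)(0.65) = 0.1175
  C_32 = −[(0.80)(-0.20) − (-0.15)(-0.20)] = 0.1900
  C_33 = (0.80)(0.65) − (-0.10)(-0.20) = 0.5000
det(I−A) = Σ_j (I−A)_1j·C_1j = (0.80)(0.5675) + (-0.10)(0.2000) + (-0.15)(0.0825) = 0.421625
adj(I−A) = Cᵀ =
  [ 0.5675   0.1325   0.1175]
  [ 0.2000   0.7525   0.1900]
  [ 0.0825   0.2050   0.5000]
(I − A)⁻¹ = adj(I−A) / det(I−A) ≈
  [   1.3460     0.3143     0.2787]
  [   0.4744     1.7848     0.4506]
  [   0.1957     0.4862     1.1859]
x = (I − A)⁻¹ d = adj(I−A)·d / det(I−A), with det(I−A) = 0.421625:
  x_1 = (0.5675·130 + 0.1325·60 + 0.1175·470) / 0.421625 = 136.95 / 0.421625 ≈ 324.81
  x_2 = (0.2000·130 + 0.7525·60 + 0.1900·470) / 0.421625 = 160.45 / 0.421625 ≈ 380.55
  x_3 = (0.0825·130 + 0.2050·60 + 0.5000·470) / 0.421625 = 258.025 / 0.421625 ≈ 611.98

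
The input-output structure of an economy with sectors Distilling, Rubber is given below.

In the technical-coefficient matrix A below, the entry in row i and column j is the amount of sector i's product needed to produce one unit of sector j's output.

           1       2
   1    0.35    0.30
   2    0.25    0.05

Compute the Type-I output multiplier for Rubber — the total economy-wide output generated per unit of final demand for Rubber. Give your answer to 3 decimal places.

m_2 = 1.751

I − A =
  [   0.65    -0.30]
  [  -0.25     0.95]
det(I−A) = (0.65)(0.95) − (-0.30)(-0.25) = 0.5425
adj(I−A) = [[0.95, 0.30], [0.25, 0.65]]
(I − A)⁻¹ = adj(I−A) / det(I−A) ≈
  [   1.7512     0.5530]
  [   0.4608     1.1982]
The output multiplier for sector j is the column-j sum of the Leontief inverse (I − A)⁻¹ = adj(I−A) / det(I−A).
Column 2 of adj(I−A): (0.30, 0.65); det(I−A) = 0.5425.
m_2 = (0.30 + 0.65) / 0.5425 = 0.95 / 0.5425 ≈ 1.751.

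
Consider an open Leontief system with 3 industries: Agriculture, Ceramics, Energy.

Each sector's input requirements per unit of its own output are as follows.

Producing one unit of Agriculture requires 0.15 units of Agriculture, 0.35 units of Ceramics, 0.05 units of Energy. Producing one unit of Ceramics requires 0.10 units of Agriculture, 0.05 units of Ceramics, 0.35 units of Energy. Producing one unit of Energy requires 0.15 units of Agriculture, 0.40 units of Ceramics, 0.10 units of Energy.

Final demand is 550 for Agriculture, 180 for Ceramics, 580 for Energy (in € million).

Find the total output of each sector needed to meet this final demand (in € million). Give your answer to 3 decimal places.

x_A = 956.264, x_C = 999.089, x_E = 1086.105

I − A =
  [   0.85    -0.10    -0.15]
  [  -0.35     0.95    -0.40]
  [  -0.05    -0.35     0.90]
Cofactors of I−A, C_ij = (−1)^(i+j)·(minor ij) (rows/columns in the sector order above):
  C_11 = (0.95)(0.90) − (-0.40)(-0.35) = 0.7150
  C_12 = −[(-0.35)(0.90) − (-0.40)(-0.05)] = 0.3350
  C_13 = (-0.35)(-0.35) − (0.95)(-0.05) = 0.1700
  C_21 = −[(-0.10)(0.90) − (-0.15)(-0.35)] = 0.1425
  C_22 = (0.85)(0.90) − (-0.15)(-0.05) = 0.7575
  C_23 = −[(0.85)(-0.35) − (-0.10)(-0.05)] = 0.3025
  C_31 = (-0.10)(-0.40) − (-0.15)(0.95) = 0.1825
  C_32 = −[(0.85)(-0.40) − (-0.15)(-0.35)] = 0.3925
  C_33 = (0.85)(0.95) − (-0.10)(-0.35) = 0.7725
det(I−A) = Σ_j (I−A)_1j·C_1j = (0.85)(0.7150) + (-0.10)(0.3350) + (-0.15)(0.1700) = 0.54875
adj(I−A) = Cᵀ =
  [ 0.7150   0.1425   0.1825]
  [ 0.3350   0.7575   0.3925]
  [ 0.1700   0.3025   0.7725]
(I − A)⁻¹ = adj(I−A) / det(I−A) ≈
  [   1.3030     0.2597     0.3326]
  [   0.6105     1.3804     0.7153]
  [   0.3098     0.5513     1.4077]
x = (I − A)⁻¹ d = adj(I−A)·d / det(I−A), with det(I−A) = 0.54875:
  x_A = (0.7150·550 + 0.1425·180 + 0.1825·580) / 0.54875 = 524.75 / 0.54875 ≈ 956.264
  x_C = (0.3350·550 + 0.7575·180 + 0.3925·580) / 0.54875 = 548.25 / 0.54875 ≈ 999.089
  x_E = (0.1700·550 + 0.3025·180 + 0.7725·580) / 0.54875 = 596.00 / 0.54875 ≈ 1086.105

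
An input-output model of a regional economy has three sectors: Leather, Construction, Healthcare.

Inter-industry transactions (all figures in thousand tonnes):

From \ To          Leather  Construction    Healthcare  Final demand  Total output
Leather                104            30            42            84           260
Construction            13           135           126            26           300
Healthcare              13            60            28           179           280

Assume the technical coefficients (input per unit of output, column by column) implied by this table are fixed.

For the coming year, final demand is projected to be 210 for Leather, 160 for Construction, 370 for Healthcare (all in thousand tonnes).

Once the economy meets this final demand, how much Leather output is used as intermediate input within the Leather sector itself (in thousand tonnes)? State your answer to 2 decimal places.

Technical coefficients a_ij = z_ij / X_j:
  a_11 = 104/260 = 0.40, a_21 = 13/260 = 0.05, a_31 = 13/260 = 0.05
  a_12 = 30/300 = 0.10, a_22 = 135/300 = 0.45, a_32 = 60/300 = 0.20
  a_13 = 42/280 = 0.15, a_23 = 126/280 = 0.45, a_33 = 28/280 = 0.10
I − A =
  [   0.60    -0.10    -0.15]
  [  -0.05     0.55    -0.45]
  [  -0.05    -0.20     0.90]
Cofactors of I−A, C_ij = (−1)^(i+j)·(minor ij) (rows/columns in the sector order above):
  C_11 = (0.55)(0.90) − (-0.45)(-0.20) = 0.4050
  C_12 = −[(-0.05)(0.90) − (-0.45)(-0.05)] = 0.0675
  C_13 = (-0.05)(-0.20) − (0.55)(-0.05) = 0.0375
  C_21 = −[(-0.10)(0.90) − (-0.15)(-0.20)] = 0.1200
  C_22 = (0.60)(0.90) − (-0.15)(-0.05) = 0.5325
  C_23 = −[(0.60)(-0.20) − (-0.10)(-0.05)] = 0.1250
  C_31 = (-0.10)(-0.45) − (-0.15)(0.55) = 0.1275
  C_32 = −[(0.60)(-0.45) − (-0.15)(-0.05)] = 0.2775
  C_33 = (0.60)(0.55) − (-0.10)(-0.05) = 0.3250
det(I−A) = Σ_j (I−A)_1j·C_1j = (0.60)(0.4050) + (-0.10)(0.0675) + (-0.15)(0.0375) = 0.230625
adj(I−A) = Cᵀ =
  [ 0.4050   0.1200   0.1275]
  [ 0.0675   0.5325   0.2775]
  [ 0.0375   0.1250   0.3250]
(I − A)⁻¹ = adj(I−A) / det(I−A) ≈
  [   1.7561     0.5203     0.5528]
  [   0.2927     2.3089     1.2033]
  [   0.1626     0.5420     1.4092]
First solve x = (I − A)⁻¹ d = adj(I−A)·d / det(I−A); in particular x_1 = (0.4050·210 + 0.1200·160 + 0.1275·370) / 0.230625 = 151.425 / 0.230625 ≈ 656.5854.
Intermediate flow from 1 to 1: z_11 = a_11 · x_1 = 0.40 × 151.425 / 0.230625 = 60.57 / 0.230625 ≈ 262.63.

z_11 = 262.63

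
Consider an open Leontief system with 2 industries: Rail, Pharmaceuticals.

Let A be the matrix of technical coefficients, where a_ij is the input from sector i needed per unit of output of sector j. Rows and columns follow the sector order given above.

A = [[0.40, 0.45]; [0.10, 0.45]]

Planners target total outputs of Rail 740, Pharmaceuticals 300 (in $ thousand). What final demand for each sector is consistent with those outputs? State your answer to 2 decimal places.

d_1 = 309.00, d_2 = 91.00

I − A =
  [   0.60    -0.45]
  [  -0.10     0.55]
d = (I − A) x:
  d_1 = (+0.60)·740 + (-0.45)·300 = 309.00
  d_2 = (-0.10)·740 + (+0.55)·300 = 91.00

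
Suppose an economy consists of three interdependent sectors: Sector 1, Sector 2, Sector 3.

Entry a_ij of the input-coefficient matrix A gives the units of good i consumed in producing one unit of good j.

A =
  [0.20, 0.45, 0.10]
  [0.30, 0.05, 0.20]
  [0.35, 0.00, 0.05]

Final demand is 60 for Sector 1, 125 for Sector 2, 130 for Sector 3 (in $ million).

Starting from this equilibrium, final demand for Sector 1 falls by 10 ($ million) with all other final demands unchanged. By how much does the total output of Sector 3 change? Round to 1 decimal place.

I − A =
  [   0.80    -0.45    -0.10]
  [  -0.30     0.95    -0.20]
  [  -0.35     0.00     0.95]
Cofactors of I−A, C_ij = (−1)^(i+j)·(minor ij) (rows/columns in the sector order above):
  C_11 = (0.95)(0.95) − (-0.20)(0.00) = 0.9025
  C_12 = −[(-0.30)(0.95) − (-0.20)(-0.35)] = 0.3550
  C_13 = (-0.30)(0.00) − (0.95)(-0.35) = 0.3325
  C_21 = −[(-0.45)(0.95) − (-0.10)(0.00)] = 0.4275
  C_22 = (0.80)(0.95) − (-0.10)(-0.35) = 0.7250
  C_23 = −[(0.80)(0.00) − (-0.45)(-0.35)] = 0.1575
  C_31 = (-0.45)(-0.20) − (-0.10)(0.95) = 0.1850
  C_32 = −[(0.80)(-0.20) − (-0.10)(-0.30)] = 0.1900
  C_33 = (0.80)(0.95) − (-0.45)(-0.30) = 0.6250
det(I−A) = Σ_j (I−A)_1j·C_1j = (0.80)(0.9025) + (-0.45)(0.3550) + (-0.10)(0.3325) = 0.5290
adj(I−A) = Cᵀ =
  [ 0.9025   0.4275   0.1850]
  [ 0.3550   0.7250   0.1900]
  [ 0.3325   0.1575   0.6250]
(I − A)⁻¹ = adj(I−A) / det(I−A) ≈
  [   1.7060     0.8081     0.3497]
  [   0.6711     1.3705     0.3592]
  [   0.6285     0.2977     1.1815]
Δx = (I − A)⁻¹ Δd with Δd having -10 in the Sector 1 component and 0 elsewhere.
So Δx_3 = L_31 · (-10), where L_31 = adj(I−A)_31 / det(I−A) = 0.3325 / 0.5290.
Δx_3 = 0.3325 × (-10) / 0.5290 = -3.325 / 0.5290 ≈ -6.3.

Δx_3 = -6.3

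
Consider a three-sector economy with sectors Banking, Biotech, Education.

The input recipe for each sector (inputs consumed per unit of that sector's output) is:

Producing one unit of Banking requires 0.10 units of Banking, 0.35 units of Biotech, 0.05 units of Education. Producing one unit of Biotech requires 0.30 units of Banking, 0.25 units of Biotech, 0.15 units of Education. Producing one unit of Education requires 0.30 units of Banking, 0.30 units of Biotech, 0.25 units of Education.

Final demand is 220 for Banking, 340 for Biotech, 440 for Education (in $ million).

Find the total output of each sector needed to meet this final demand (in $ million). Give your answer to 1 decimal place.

I − A =
  [   0.90    -0.30    -0.30]
  [  -0.35     0.75    -0.30]
  [  -0.05    -0.15     0.75]
Cofactors of I−A, C_ij = (−1)^(i+j)·(minor ij) (rows/columns in the sector order above):
  C_11 = (0.75)(0.75) − (-0.30)(-0.15) = 0.5175
  C_12 = −[(-0.35)(0.75) − (-0.30)(-0.05)] = 0.2775
  C_13 = (-0.35)(-0.15) − (0.75)(-0.05) = 0.0900
  C_21 = −[(-0.30)(0.75) − (-0.30)(-0.15)] = 0.2700
  C_22 = (0.90)(0.75) − (-0.30)(-0.05) = 0.6600
  C_23 = −[(0.90)(-0.15) − (-0.30)(-0.05)] = 0.1500
  C_31 = (-0.30)(-0.30) − (-0.30)(0.75) = 0.3150
  C_32 = −[(0.90)(-0.30) − (-0.30)(-0.35)] = 0.3750
  C_33 = (0.90)(0.75) − (-0.30)(-0.35) = 0.5700
det(I−A) = Σ_j (I−A)_1j·C_1j = (0.90)(0.5175) + (-0.30)(0.2775) + (-0.30)(0.0900) = 0.3555
adj(I−A) = Cᵀ =
  [ 0.5175   0.2700   0.3150]
  [ 0.2775   0.6600   0.3750]
  [ 0.0900   0.1500   0.5700]
(I − A)⁻¹ = adj(I−A) / det(I−A) ≈
  [   1.4557     0.7595     0.8861]
  [   0.7806     1.8565     1.0549]
  [   0.2532     0.4219     1.6034]
x = (I − A)⁻¹ d = adj(I−A)·d / det(I−A), with det(I−A) = 0.3555:
  x_1 = (0.5175·220 + 0.2700·340 + 0.3150·440) / 0.3555 = 344.25 / 0.3555 ≈ 968.4
  x_2 = (0.2775·220 + 0.6600·340 + 0.3750·440) / 0.3555 = 450.45 / 0.3555 ≈ 1267.1
  x_3 = (0.0900·220 + 0.1500·340 + 0.5700·440) / 0.3555 = 321.60 / 0.3555 ≈ 904.6

x_1 = 968.4, x_2 = 1267.1, x_3 = 904.6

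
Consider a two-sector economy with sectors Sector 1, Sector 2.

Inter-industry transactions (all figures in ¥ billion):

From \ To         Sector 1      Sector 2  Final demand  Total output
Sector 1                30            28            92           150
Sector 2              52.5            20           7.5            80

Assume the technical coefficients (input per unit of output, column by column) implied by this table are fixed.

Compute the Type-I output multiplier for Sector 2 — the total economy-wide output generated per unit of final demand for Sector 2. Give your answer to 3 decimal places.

Technical coefficients a_ij = z_ij / X_j:
  a_11 = 30/150 = 0.20, a_21 = 52.5/150 = 0.35
  a_12 = 28/80 = 0.35, a_22 = 20/80 = 0.25
I − A =
  [   0.80    -0.35]
  [  -0.35     0.75]
det(I−A) = (0.80)(0.75) − (-0.35)(-0.35) = 0.4775
adj(I−A) = [[0.75, 0.35], [0.35, 0.80]]
(I − A)⁻¹ = adj(I−A) / det(I−A) ≈
  [   1.5707     0.7330]
  [   0.7330     1.6754]
The output multiplier for sector j is the column-j sum of the Leontief inverse (I − A)⁻¹ = adj(I−A) / det(I−A).
Column 2 of adj(I−A): (0.35, 0.80); det(I−A) = 0.4775.
m_2 = (0.35 + 0.80) / 0.4775 = 1.15 / 0.4775 ≈ 2.408.

m_2 = 2.408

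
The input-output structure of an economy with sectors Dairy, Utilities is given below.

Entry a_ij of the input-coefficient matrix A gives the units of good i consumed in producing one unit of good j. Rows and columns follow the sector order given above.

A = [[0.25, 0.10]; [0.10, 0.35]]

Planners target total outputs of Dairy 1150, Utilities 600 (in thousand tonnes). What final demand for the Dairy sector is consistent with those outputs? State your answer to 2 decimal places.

d_D = 802.50

I − A =
  [   0.75    -0.10]
  [  -0.10     0.65]
d = (I − A) x:
  d_D = (+0.75)·1150 + (-0.10)·600 = 802.50
  d_U = (-0.10)·1150 + (+0.65)·600 = 275.00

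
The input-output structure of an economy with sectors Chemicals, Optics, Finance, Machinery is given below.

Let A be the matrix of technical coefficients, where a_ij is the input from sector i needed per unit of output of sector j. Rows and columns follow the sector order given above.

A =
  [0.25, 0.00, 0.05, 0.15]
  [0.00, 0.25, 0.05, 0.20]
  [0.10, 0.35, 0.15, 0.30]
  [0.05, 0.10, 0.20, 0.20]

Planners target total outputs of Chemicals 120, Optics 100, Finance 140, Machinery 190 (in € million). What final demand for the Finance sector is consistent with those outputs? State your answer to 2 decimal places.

d_F = 15.00

I − A =
  [   0.75     0.00    -0.05    -0.15]
  [   0.00     0.75    -0.05    -0.20]
  [  -0.10    -0.35     0.85    -0.30]
  [  -0.05    -0.10    -0.20     0.80]
d = (I − A) x:
  d_C = (+0.75)·120 + (+0.00)·100 + (-0.05)·140 + (-0.15)·190 = 54.50
  d_O = (+0.00)·120 + (+0.75)·100 + (-0.05)·140 + (-0.20)·190 = 30.00
  d_F = (-0.10)·120 + (-0.35)·100 + (+0.85)·140 + (-0.30)·190 = 15.00
  d_M = (-0.05)·120 + (-0.10)·100 + (-0.20)·140 + (+0.80)·190 = 108.00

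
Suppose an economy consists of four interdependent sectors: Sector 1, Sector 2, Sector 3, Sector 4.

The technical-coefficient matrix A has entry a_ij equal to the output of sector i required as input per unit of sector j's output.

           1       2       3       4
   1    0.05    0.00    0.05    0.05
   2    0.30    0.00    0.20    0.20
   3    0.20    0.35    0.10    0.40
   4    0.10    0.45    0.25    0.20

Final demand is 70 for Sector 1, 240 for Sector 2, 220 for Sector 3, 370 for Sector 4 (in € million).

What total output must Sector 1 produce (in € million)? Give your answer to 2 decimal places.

I − A =
  [   0.95     0.00    -0.05    -0.05]
  [  -0.30     1.00    -0.20    -0.20]
  [  -0.20    -0.35     0.90    -0.40]
  [  -0.10    -0.45    -0.25     0.80]
Compute the cofactors C_ij = (−1)^(i+j)·(3×3 minor ij) of I−A; the adjugate is their transpose:
adj(I−A) = Cᵀ =
  [ 0.429500   0.047625   0.052500   0.065000]
  [ 0.254000   0.572000   0.215250   0.266500]
  [ 0.327000   0.439750   0.662750   0.461750]
  [ 0.298750   0.465125   0.334750   0.773250]
det(I−A) = Σ_j (I−A)_1j·C_1j = (0.95)(0.429500) + (0.00)(0.254000) + (-0.05)(0.327000) + (-0.05)(0.298750) = 0.3767375
(I − A)⁻¹ = adj(I−A) / det(I−A) ≈
  [   1.1401     0.1264     0.1394     0.1725]
  [   0.6742     1.5183     0.5714     0.7074]
  [   0.8680     1.1673     1.7592     1.2257]
  [   0.7930     1.2346     0.8885     2.0525]
x = (I − A)⁻¹ d = adj(I−A)·d / det(I−A), with det(I−A) = 0.3767375:
  x_1 = (0.429500·70 + 0.047625·240 + 0.052500·220 + 0.065000·370) / 0.3767375 = 77.095 / 0.3767375 ≈ 204.64
  x_2 = (0.254000·70 + 0.572000·240 + 0.215250·220 + 0.266500·370) / 0.3767375 = 301.02 / 0.3767375 ≈ 799.02
  x_3 = (0.327000·70 + 0.439750·240 + 0.662750·220 + 0.461750·370) / 0.3767375 = 445.0825 / 0.3767375 ≈ 1181.41
  x_4 = (0.298750·70 + 0.465125·240 + 0.334750·220 + 0.773250·370) / 0.3767375 = 492.29 / 0.3767375 ≈ 1306.72

x_1 = 204.64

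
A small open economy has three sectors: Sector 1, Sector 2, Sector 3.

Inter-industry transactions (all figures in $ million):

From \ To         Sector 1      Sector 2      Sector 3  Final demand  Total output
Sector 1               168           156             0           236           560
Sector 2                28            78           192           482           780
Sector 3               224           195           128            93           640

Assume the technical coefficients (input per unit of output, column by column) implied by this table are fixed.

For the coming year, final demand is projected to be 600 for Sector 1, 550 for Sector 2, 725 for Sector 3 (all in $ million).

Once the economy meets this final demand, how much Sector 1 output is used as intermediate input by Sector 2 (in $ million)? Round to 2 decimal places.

z_12 = 265.20

Technical coefficients a_ij = z_ij / X_j:
  a_11 = 168/560 = 0.30, a_21 = 28/560 = 0.05, a_31 = 224/560 = 0.40
  a_12 = 156/780 = 0.20, a_22 = 78/780 = 0.10, a_32 = 195/780 = 0.25
  a_13 = 0/640 = 0.00, a_23 = 192/640 = 0.30, a_33 = 128/640 = 0.20
I − A =
  [   0.70    -0.20     0.00]
  [  -0.05     0.90    -0.30]
  [  -0.40    -0.25     0.80]
Cofactors of I−A, C_ij = (−1)^(i+j)·(minor ij) (rows/columns in the sector order above):
  C_11 = (0.90)(0.80) − (-0.30)(-0.25) = 0.6450
  C_12 = −[(-0.05)(0.80) − (-0.30)(-0.40)] = 0.1600
  C_13 = (-0.05)(-0.25) − (0.90)(-0.40) = 0.3725
  C_21 = −[(-0.20)(0.80) − (0.00)(-0.25)] = 0.1600
  C_22 = (0.70)(0.80) − (0.00)(-0.40) = 0.5600
  C_23 = −[(0.70)(-0.25) − (-0.20)(-0.40)] = 0.2550
  C_31 = (-0.20)(-0.30) − (0.00)(0.90) = 0.0600
  C_32 = −[(0.70)(-0.30) − (0.00)(-0.05)] = 0.2100
  C_33 = (0.70)(0.90) − (-0.20)(-0.05) = 0.6200
det(I−A) = Σ_j (I−A)_1j·C_1j = (0.70)(0.6450) + (-0.20)(0.1600) + (0.00)(0.3725) = 0.4195
adj(I−A) = Cᵀ =
  [ 0.6450   0.1600   0.0600]
  [ 0.1600   0.5600   0.2100]
  [ 0.3725   0.2550   0.6200]
(I − A)⁻¹ = adj(I−A) / det(I−A) ≈
  [   1.5375     0.3814     0.1430]
  [   0.3814     1.3349     0.5006]
  [   0.8880     0.6079     1.4779]
First solve x = (I − A)⁻¹ d = adj(I−A)·d / det(I−A); in particular x_2 = (0.1600·600 + 0.5600·550 + 0.2100·725) / 0.4195 = 556.25 / 0.4195 ≈ 1325.9833.
Intermediate flow from 1 to 2: z_12 = a_12 · x_2 = 0.20 × 556.25 / 0.4195 = 111.25 / 0.4195 ≈ 265.20.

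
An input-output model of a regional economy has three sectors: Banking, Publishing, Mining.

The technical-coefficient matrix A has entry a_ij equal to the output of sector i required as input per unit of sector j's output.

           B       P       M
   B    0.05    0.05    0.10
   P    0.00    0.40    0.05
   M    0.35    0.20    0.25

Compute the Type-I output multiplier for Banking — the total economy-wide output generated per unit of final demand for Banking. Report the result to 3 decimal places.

m_B = 1.685

I − A =
  [   0.95    -0.05    -0.10]
  [   0.00     0.60    -0.05]
  [  -0.35    -0.20     0.75]
Cofactors of I−A, C_ij = (−1)^(i+j)·(minor ij) (rows/columns in the sector order above):
  C_11 = (0.60)(0.75) − (-0.05)(-0.20) = 0.4400
  C_12 = −[(0.00)(0.75) − (-0.05)(-0.35)] = 0.0175
  C_13 = (0.00)(-0.20) − (0.60)(-0.35) = 0.2100
  C_21 = −[(-0.05)(0.75) − (-0.10)(-0.20)] = 0.0575
  C_22 = (0.95)(0.75) − (-0.10)(-0.35) = 0.6775
  C_23 = −[(0.95)(-0.20) − (-0.05)(-0.35)] = 0.2075
  C_31 = (-0.05)(-0.05) − (-0.10)(0.60) = 0.0625
  C_32 = −[(0.95)(-0.05) − (-0.10)(0.00)] = 0.0475
  C_33 = (0.95)(0.60) − (-0.05)(0.00) = 0.5700
det(I−A) = Σ_j (I−A)_1j·C_1j = (0.95)(0.4400) + (-0.05)(0.0175) + (-0.10)(0.2100) = 0.396125
adj(I−A) = Cᵀ =
  [ 0.4400   0.0575   0.0625]
  [ 0.0175   0.6775   0.0475]
  [ 0.2100   0.2075   0.5700]
(I − A)⁻¹ = adj(I−A) / det(I−A) ≈
  [   1.1108     0.1452     0.1578]
  [   0.0442     1.7103     0.1199]
  [   0.5301     0.5238     1.4389]
The output multiplier for sector j is the column-j sum of the Leontief inverse (I − A)⁻¹ = adj(I−A) / det(I−A).
Column B of adj(I−A): (0.4400, 0.0175, 0.2100); det(I−A) = 0.396125.
m_B = (0.4400 + 0.0175 + 0.2100) / 0.396125 = 0.6675 / 0.396125 ≈ 1.685.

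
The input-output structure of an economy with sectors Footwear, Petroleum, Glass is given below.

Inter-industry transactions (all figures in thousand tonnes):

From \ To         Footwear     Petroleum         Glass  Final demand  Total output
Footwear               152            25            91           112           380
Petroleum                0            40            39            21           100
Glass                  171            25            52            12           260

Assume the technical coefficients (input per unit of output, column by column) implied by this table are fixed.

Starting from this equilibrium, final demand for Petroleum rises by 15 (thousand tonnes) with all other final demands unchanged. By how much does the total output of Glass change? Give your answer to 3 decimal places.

Technical coefficients a_ij = z_ij / X_j:
  a_11 = 152/380 = 0.40, a_21 = 0/380 = 0.00, a_31 = 171/380 = 0.45
  a_12 = 25/100 = 0.25, a_22 = 40/100 = 0.40, a_32 = 25/100 = 0.25
  a_13 = 91/260 = 0.35, a_23 = 39/260 = 0.15, a_33 = 52/260 = 0.20
I − A =
  [   0.60    -0.25    -0.35]
  [   0.00     0.60    -0.15]
  [  -0.45    -0.25     0.80]
Cofactors of I−A, C_ij = (−1)^(i+j)·(minor ij) (rows/columns in the sector order above):
  C_11 = (0.60)(0.80) − (-0.15)(-0.25) = 0.4425
  C_12 = −[(0.00)(0.80) − (-0.15)(-0.45)] = 0.0675
  C_13 = (0.00)(-0.25) − (0.60)(-0.45) = 0.2700
  C_21 = −[(-0.25)(0.80) − (-0.35)(-0.25)] = 0.2875
  C_22 = (0.60)(0.80) − (-0.35)(-0.45) = 0.3225
  C_23 = −[(0.60)(-0.25) − (-0.25)(-0.45)] = 0.2625
  C_31 = (-0.25)(-0.15) − (-0.35)(0.60) = 0.2475
  C_32 = −[(0.60)(-0.15) − (-0.35)(0.00)] = 0.0900
  C_33 = (0.60)(0.60) − (-0.25)(0.00) = 0.3600
det(I−A) = Σ_j (I−A)_1j·C_1j = (0.60)(0.4425) + (-0.25)(0.0675) + (-0.35)(0.2700) = 0.154125
adj(I−A) = Cᵀ =
  [ 0.4425   0.2875   0.2475]
  [ 0.0675   0.3225   0.0900]
  [ 0.2700   0.2625   0.3600]
(I − A)⁻¹ = adj(I−A) / det(I−A) ≈
  [   2.8710     1.8654     1.6058]
  [   0.4380     2.0925     0.5839]
  [   1.7518     1.7032     2.3358]
Δx = (I − A)⁻¹ Δd with Δd having +15 in the Petroleum component and 0 elsewhere.
So Δx_3 = L_32 · (+15), where L_32 = adj(I−A)_32 / det(I−A) = 0.2625 / 0.154125.
Δx_3 = 0.2625 × (+15) / 0.154125 = 3.9375 / 0.154125 ≈ 25.547.

Δx_3 = 25.547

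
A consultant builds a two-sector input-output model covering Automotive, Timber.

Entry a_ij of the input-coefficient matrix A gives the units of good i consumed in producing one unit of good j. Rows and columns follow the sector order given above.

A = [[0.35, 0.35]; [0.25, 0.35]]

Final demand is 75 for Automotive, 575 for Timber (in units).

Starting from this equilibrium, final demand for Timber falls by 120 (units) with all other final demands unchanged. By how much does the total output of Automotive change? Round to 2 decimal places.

Δx_1 = -125.37

I − A =
  [   0.65    -0.35]
  [  -0.25     0.65]
det(I−A) = (0.65)(0.65) − (-0.35)(-0.25) = 0.3350
adj(I−A) = [[0.65, 0.35], [0.25, 0.65]]
(I − A)⁻¹ = adj(I−A) / det(I−A) ≈
  [   1.9403     1.0448]
  [   0.7463     1.9403]
Δx = (I − A)⁻¹ Δd with Δd having -120 in the Timber component and 0 elsewhere.
So Δx_1 = L_12 · (-120), where L_12 = adj(I−A)_12 / det(I−A) = 0.35 / 0.3350.
Δx_1 = 0.35 × (-120) / 0.3350 = -42.00 / 0.3350 ≈ -125.37.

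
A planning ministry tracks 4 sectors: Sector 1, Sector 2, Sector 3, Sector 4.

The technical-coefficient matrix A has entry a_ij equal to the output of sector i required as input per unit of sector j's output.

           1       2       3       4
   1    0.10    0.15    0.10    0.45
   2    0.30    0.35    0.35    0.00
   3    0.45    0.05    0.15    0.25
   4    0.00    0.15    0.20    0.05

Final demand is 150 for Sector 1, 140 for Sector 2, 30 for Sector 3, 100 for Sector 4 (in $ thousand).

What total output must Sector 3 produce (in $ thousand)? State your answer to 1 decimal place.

I − A =
  [   0.90    -0.15    -0.10    -0.45]
  [  -0.30     0.65    -0.35     0.00]
  [  -0.45    -0.05     0.85    -0.25]
  [   0.00    -0.15    -0.20     0.95]
Compute the cofactors C_ij = (−1)^(i+j)·(3×3 minor ij) of I−A; the adjugate is their transpose:
adj(I−A) = Cᵀ =
  [ 0.462625   0.184000   0.193750   0.270125]
  [ 0.376875   0.598500   0.354750   0.271875]
  [ 0.303375   0.171000   0.492750   0.273375]
  [ 0.123375   0.130500   0.159750   0.388875]
det(I−A) = Σ_j (I−A)_1j·C_1j = (0.90)(0.462625) + (-0.15)(0.376875) + (-0.10)(0.303375) + (-0.45)(0.123375) = 0.273975
(I − A)⁻¹ = adj(I−A) / det(I−A) ≈
  [   1.6886     0.6716     0.7072     0.9859]
  [   1.3756     2.1845     1.2948     0.9923]
  [   1.1073     0.6241     1.7985     0.9978]
  [   0.4503     0.4763     0.5831     1.4194]
x = (I − A)⁻¹ d = adj(I−A)·d / det(I−A), with det(I−A) = 0.273975:
  x_1 = (0.462625·150 + 0.184000·140 + 0.193750·30 + 0.270125·100) / 0.273975 = 127.97875 / 0.273975 ≈ 467.1
  x_2 = (0.376875·150 + 0.598500·140 + 0.354750·30 + 0.271875·100) / 0.273975 = 178.15125 / 0.273975 ≈ 650.2
  x_3 = (0.303375·150 + 0.171000·140 + 0.492750·30 + 0.273375·100) / 0.273975 = 111.56625 / 0.273975 ≈ 407.2
  x_4 = (0.123375·150 + 0.130500·140 + 0.159750·30 + 0.388875·100) / 0.273975 = 80.45625 / 0.273975 ≈ 293.7

x_3 = 407.2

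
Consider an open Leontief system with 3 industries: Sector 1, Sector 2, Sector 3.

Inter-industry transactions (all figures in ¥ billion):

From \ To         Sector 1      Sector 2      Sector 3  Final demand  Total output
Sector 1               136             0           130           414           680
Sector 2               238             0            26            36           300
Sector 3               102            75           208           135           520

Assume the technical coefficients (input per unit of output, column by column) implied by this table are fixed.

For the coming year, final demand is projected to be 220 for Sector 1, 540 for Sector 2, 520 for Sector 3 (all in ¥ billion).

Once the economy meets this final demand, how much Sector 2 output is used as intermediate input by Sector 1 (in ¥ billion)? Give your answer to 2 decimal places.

Technical coefficients a_ij = z_ij / X_j:
  a_11 = 136/680 = 0.20, a_21 = 238/680 = 0.35, a_31 = 102/680 = 0.15
  a_12 = 0/300 = 0.00, a_22 = 0/300 = 0.00, a_32 = 75/300 = 0.25
  a_13 = 130/520 = 0.25, a_23 = 26/520 = 0.05, a_33 = 208/520 = 0.40
I − A =
  [   0.80     0.00    -0.25]
  [  -0.35     1.00    -0.05]
  [  -0.15    -0.25     0.60]
Cofactors of I−A, C_ij = (−1)^(i+j)·(minor ij) (rows/columns in the sector order above):
  C_11 = (1.00)(0.60) − (-0.05)(-0.25) = 0.5875
  C_12 = −[(-0.35)(0.60) − (-0.05)(-0.15)] = 0.2175
  C_13 = (-0.35)(-0.25) − (1.00)(-0.15) = 0.2375
  C_21 = −[(0.00)(0.60) − (-0.25)(-0.25)] = 0.0625
  C_22 = (0.80)(0.60) − (-0.25)(-0.15) = 0.4425
  C_23 = −[(0.80)(-0.25) − (0.00)(-0.15)] = 0.2000
  C_31 = (0.00)(-0.05) − (-0.25)(1.00) = 0.2500
  C_32 = −[(0.80)(-0.05) − (-0.25)(-0.35)] = 0.1275
  C_33 = (0.80)(1.00) − (0.00)(-0.35) = 0.8000
det(I−A) = Σ_j (I−A)_1j·C_1j = (0.80)(0.5875) + (0.00)(0.2175) + (-0.25)(0.2375) = 0.410625
adj(I−A) = Cᵀ =
  [ 0.5875   0.0625   0.2500]
  [ 0.2175   0.4425   0.1275]
  [ 0.2375   0.2000   0.8000]
(I − A)⁻¹ = adj(I−A) / det(I−A) ≈
  [   1.4307     0.1522     0.6088]
  [   0.5297     1.0776     0.3105]
  [   0.5784     0.4871     1.9482]
First solve x = (I − A)⁻¹ d = adj(I−A)·d / det(I−A); in particular x_1 = (0.5875·220 + 0.0625·540 + 0.2500·520) / 0.410625 = 293.00 / 0.410625 ≈ 713.5464.
Intermediate flow from 2 to 1: z_21 = a_21 · x_1 = 0.35 × 293.00 / 0.410625 = 102.55 / 0.410625 ≈ 249.74.

z_21 = 249.74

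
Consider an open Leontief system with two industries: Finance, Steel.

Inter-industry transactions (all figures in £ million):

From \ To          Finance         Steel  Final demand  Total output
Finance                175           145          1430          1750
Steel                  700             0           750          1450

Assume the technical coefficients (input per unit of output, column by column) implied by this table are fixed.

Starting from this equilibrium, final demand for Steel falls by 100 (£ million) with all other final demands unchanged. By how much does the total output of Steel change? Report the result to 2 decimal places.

Δx_2 = -104.65

Technical coefficients a_ij = z_ij / X_j:
  a_11 = 175/1750 = 0.10, a_21 = 700/1750 = 0.40
  a_12 = 145/1450 = 0.10, a_22 = 0/1450 = 0.00
I − A =
  [   0.90    -0.10]
  [  -0.40     1.00]
det(I−A) = (0.90)(1.00) − (-0.10)(-0.40) = 0.8600
adj(I−A) = [[1.00, 0.10], [0.40, 0.90]]
(I − A)⁻¹ = adj(I−A) / det(I−A) ≈
  [   1.1628     0.1163]
  [   0.4651     1.0465]
Δx = (I − A)⁻¹ Δd with Δd having -100 in the Steel component and 0 elsewhere.
So Δx_2 = L_22 · (-100), where L_22 = adj(I−A)_22 / det(I−A) = 0.90 / 0.8600.
Δx_2 = 0.90 × (-100) / 0.8600 = -90.00 / 0.8600 ≈ -104.65.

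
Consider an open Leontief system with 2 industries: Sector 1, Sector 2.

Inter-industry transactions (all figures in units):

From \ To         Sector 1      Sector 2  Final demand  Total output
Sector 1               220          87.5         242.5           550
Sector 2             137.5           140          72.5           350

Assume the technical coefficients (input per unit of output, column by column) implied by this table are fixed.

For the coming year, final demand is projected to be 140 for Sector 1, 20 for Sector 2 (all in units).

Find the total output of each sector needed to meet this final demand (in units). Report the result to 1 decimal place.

Technical coefficients a_ij = z_ij / X_j:
  a_11 = 220/550 = 0.40, a_21 = 137.5/550 = 0.25
  a_12 = 87.5/350 = 0.25, a_22 = 140/350 = 0.40
I − A =
  [   0.60    -0.25]
  [  -0.25     0.60]
det(I−A) = (0.60)(0.60) − (-0.25)(-0.25) = 0.2975
adj(I−A) = [[0.60, 0.25], [0.25, 0.60]]
(I − A)⁻¹ = adj(I−A) / det(I−A) ≈
  [   2.0168     0.8403]
  [   0.8403     2.0168]
x = (I − A)⁻¹ d = adj(I−A)·d / det(I−A), with det(I−A) = 0.2975:
  x_1 = (0.60·140 + 0.25·20) / 0.2975 = 89.00 / 0.2975 ≈ 299.2
  x_2 = (0.25·140 + 0.60·20) / 0.2975 = 47.00 / 0.2975 ≈ 158.0

x_1 = 299.2, x_2 = 158.0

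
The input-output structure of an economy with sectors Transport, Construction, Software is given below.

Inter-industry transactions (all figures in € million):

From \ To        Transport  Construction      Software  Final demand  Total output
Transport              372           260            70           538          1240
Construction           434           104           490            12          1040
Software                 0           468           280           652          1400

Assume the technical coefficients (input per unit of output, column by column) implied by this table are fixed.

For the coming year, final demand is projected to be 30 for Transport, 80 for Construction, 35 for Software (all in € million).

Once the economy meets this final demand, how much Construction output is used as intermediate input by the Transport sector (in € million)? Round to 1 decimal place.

Technical coefficients a_ij = z_ij / X_j:
  a_11 = 372/1240 = 0.30, a_21 = 434/1240 = 0.35, a_31 = 0/1240 = 0.00
  a_12 = 260/1040 = 0.25, a_22 = 104/1040 = 0.10, a_32 = 468/1040 = 0.45
  a_13 = 70/1400 = 0.05, a_23 = 490/1400 = 0.35, a_33 = 280/1400 = 0.20
I − A =
  [   0.70    -0.25    -0.05]
  [  -0.35     0.90    -0.35]
  [   0.00    -0.45     0.80]
Cofactors of I−A, C_ij = (−1)^(i+j)·(minor ij) (rows/columns in the sector order above):
  C_11 = (0.90)(0.80) − (-0.35)(-0.45) = 0.5625
  C_12 = −[(-0.35)(0.80) − (-0.35)(0.00)] = 0.2800
  C_13 = (-0.35)(-0.45) − (0.90)(0.00) = 0.1575
  C_21 = −[(-0.25)(0.80) − (-0.05)(-0.45)] = 0.2225
  C_22 = (0.70)(0.80) − (-0.05)(0.00) = 0.5600
  C_23 = −[(0.70)(-0.45) − (-0.25)(0.00)] = 0.3150
  C_31 = (-0.25)(-0.35) − (-0.05)(0.90) = 0.1325
  C_32 = −[(0.70)(-0.35) − (-0.05)(-0.35)] = 0.2625
  C_33 = (0.70)(0.90) − (-0.25)(-0.35) = 0.5425
det(I−A) = Σ_j (I−A)_1j·C_1j = (0.70)(0.5625) + (-0.25)(0.2800) + (-0.05)(0.1575) = 0.315875
adj(I−A) = Cᵀ =
  [ 0.5625   0.2225   0.1325]
  [ 0.2800   0.5600   0.2625]
  [ 0.1575   0.3150   0.5425]
(I − A)⁻¹ = adj(I−A) / det(I−A) ≈
  [   1.7808     0.7044     0.4195]
  [   0.8864     1.7729     0.8310]
  [   0.4986     0.9972     1.7175]
First solve x = (I − A)⁻¹ d = adj(I−A)·d / det(I−A); in particular x_1 = (0.5625·30 + 0.2225·80 + 0.1325·35) / 0.315875 = 39.3125 / 0.315875 ≈ 124.456.
Intermediate flow from 2 to 1: z_21 = a_21 · x_1 = 0.35 × 39.3125 / 0.315875 = 13.759375 / 0.315875 ≈ 43.6.

z_21 = 43.6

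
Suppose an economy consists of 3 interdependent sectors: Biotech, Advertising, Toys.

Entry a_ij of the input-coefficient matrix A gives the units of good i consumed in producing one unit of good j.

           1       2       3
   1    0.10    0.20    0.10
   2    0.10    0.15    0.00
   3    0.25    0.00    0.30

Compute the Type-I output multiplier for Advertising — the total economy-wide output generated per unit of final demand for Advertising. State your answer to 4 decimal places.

I − A =
  [   0.90    -0.20    -0.10]
  [  -0.10     0.85     0.00]
  [  -0.25     0.00     0.70]
Cofactors of I−A, C_ij = (−1)^(i+j)·(minor ij) (rows/columns in the sector order above):
  C_11 = (0.85)(0.70) − (0.00)(0.00) = 0.5950
  C_12 = −[(-0.10)(0.70) − (0.00)(-0.25)] = 0.0700
  C_13 = (-0.10)(0.00) − (0.85)(-0.25) = 0.2125
  C_21 = −[(-0.20)(0.70) − (-0.10)(0.00)] = 0.1400
  C_22 = (0.90)(0.70) − (-0.10)(-0.25) = 0.6050
  C_23 = −[(0.90)(0.00) − (-0.20)(-0.25)] = 0.0500
  C_31 = (-0.20)(0.00) − (-0.10)(0.85) = 0.0850
  C_32 = −[(0.90)(0.00) − (-0.10)(-0.10)] = 0.0100
  C_33 = (0.90)(0.85) − (-0.20)(-0.10) = 0.7450
det(I−A) = Σ_j (I−A)_1j·C_1j = (0.90)(0.5950) + (-0.20)(0.0700) + (-0.10)(0.2125) = 0.50025
adj(I−A) = Cᵀ =
  [ 0.5950   0.1400   0.0850]
  [ 0.0700   0.6050   0.0100]
  [ 0.2125   0.0500   0.7450]
(I − A)⁻¹ = adj(I−A) / det(I−A) ≈
  [   1.18941     0.27986     0.16992]
  [   0.13993     1.20940     0.01999]
  [   0.42479     0.09995     1.48926]
The output multiplier for sector j is the column-j sum of the Leontief inverse (I − A)⁻¹ = adj(I−A) / det(I−A).
Column 2 of adj(I−A): (0.1400, 0.6050, 0.0500); det(I−A) = 0.50025.
m_2 = (0.1400 + 0.6050 + 0.0500) / 0.50025 = 0.795 / 0.50025 ≈ 1.5892.

m_2 = 1.5892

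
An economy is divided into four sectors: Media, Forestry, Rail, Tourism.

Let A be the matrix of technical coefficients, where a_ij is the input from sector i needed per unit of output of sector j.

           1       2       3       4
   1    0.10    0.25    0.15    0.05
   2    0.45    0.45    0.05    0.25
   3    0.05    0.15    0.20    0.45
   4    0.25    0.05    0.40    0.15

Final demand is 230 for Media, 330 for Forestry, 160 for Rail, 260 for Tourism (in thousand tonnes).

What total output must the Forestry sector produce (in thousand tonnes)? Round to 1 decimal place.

x_2 = 2635.4

I − A =
  [   0.90    -0.25    -0.15    -0.05]
  [  -0.45     0.55    -0.05    -0.25]
  [  -0.05    -0.15     0.80    -0.45]
  [  -0.25    -0.05    -0.40     0.85]
Compute the cofactors C_ij = (−1)^(i+j)·(3×3 minor ij) of I−A; the adjugate is their transpose:
adj(I−A) = Cᵀ =
  [ 0.242500   0.152500   0.115000   0.120000]
  [ 0.287750   0.415750   0.203375   0.246875]
  [ 0.161500   0.172000   0.290250   0.213750]
  [ 0.164250   0.150250   0.182375   0.284375]
det(I−A) = Σ_j (I−A)_1j·C_1j = (0.90)(0.242500) + (-0.25)(0.287750) + (-0.15)(0.161500) + (-0.05)(0.164250) = 0.113875
(I − A)⁻¹ = adj(I−A) / det(I−A) ≈
  [   2.1295     1.3392     1.0099     1.0538]
  [   2.5269     3.6509     1.7859     2.1679]
  [   1.4182     1.5104     2.5488     1.8771]
  [   1.4424     1.3194     1.6015     2.4973]
x = (I − A)⁻¹ d = adj(I−A)·d / det(I−A), with det(I−A) = 0.113875:
  x_1 = (0.242500·230 + 0.152500·330 + 0.115000·160 + 0.120000·260) / 0.113875 = 155.70 / 0.113875 ≈ 1367.3
  x_2 = (0.287750·230 + 0.415750·330 + 0.203375·160 + 0.246875·260) / 0.113875 = 300.1075 / 0.113875 ≈ 2635.4
  x_3 = (0.161500·230 + 0.172000·330 + 0.290250·160 + 0.213750·260) / 0.113875 = 195.92 / 0.113875 ≈ 1720.5
  x_4 = (0.164250·230 + 0.150250·330 + 0.182375·160 + 0.284375·260) / 0.113875 = 190.4775 / 0.113875 ≈ 1672.7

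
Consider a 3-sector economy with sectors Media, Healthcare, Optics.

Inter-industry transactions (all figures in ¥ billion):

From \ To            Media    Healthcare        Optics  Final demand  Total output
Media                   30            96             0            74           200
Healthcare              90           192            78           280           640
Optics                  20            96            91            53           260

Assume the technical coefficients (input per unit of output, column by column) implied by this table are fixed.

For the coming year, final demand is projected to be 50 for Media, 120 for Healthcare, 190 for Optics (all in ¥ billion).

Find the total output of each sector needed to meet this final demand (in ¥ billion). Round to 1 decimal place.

Technical coefficients a_ij = z_ij / X_j:
  a_MM = 30/200 = 0.15, a_HM = 90/200 = 0.45, a_OM = 20/200 = 0.10
  a_MH = 96/640 = 0.15, a_HH = 192/640 = 0.30, a_OH = 96/640 = 0.15
  a_MO = 0/260 = 0.00, a_HO = 78/260 = 0.30, a_OO = 91/260 = 0.35
I − A =
  [   0.85    -0.15     0.00]
  [  -0.45     0.70    -0.30]
  [  -0.10    -0.15     0.65]
Cofactors of I−A, C_ij = (−1)^(i+j)·(minor ij) (rows/columns in the sector order above):
  C_11 = (0.70)(0.65) − (-0.30)(-0.15) = 0.4100
  C_12 = −[(-0.45)(0.65) − (-0.30)(-0.10)] = 0.3225
  C_13 = (-0.45)(-0.15) − (0.70)(-0.10) = 0.1375
  C_21 = −[(-0.15)(0.65) − (0.00)(-0.15)] = 0.0975
  C_22 = (0.85)(0.65) − (0.00)(-0.10) = 0.5525
  C_23 = −[(0.85)(-0.15) − (-0.15)(-0.10)] = 0.1425
  C_31 = (-0.15)(-0.30) − (0.00)(0.70) = 0.0450
  C_32 = −[(0.85)(-0.30) − (0.00)(-0.45)] = 0.2550
  C_33 = (0.85)(0.70) − (-0.15)(-0.45) = 0.5275
det(I−A) = Σ_j (I−A)_1j·C_1j = (0.85)(0.4100) + (-0.15)(0.3225) + (0.00)(0.1375) = 0.300125
adj(I−A) = Cᵀ =
  [ 0.4100   0.0975   0.0450]
  [ 0.3225   0.5525   0.2550]
  [ 0.1375   0.1425   0.5275]
(I − A)⁻¹ = adj(I−A) / det(I−A) ≈
  [   1.3661     0.3249     0.1499]
  [   1.0746     1.8409     0.8496]
  [   0.4581     0.4748     1.7576]
x = (I − A)⁻¹ d = adj(I−A)·d / det(I−A), with det(I−A) = 0.300125:
  x_M = (0.4100·50 + 0.0975·120 + 0.0450·190) / 0.300125 = 40.75 / 0.300125 ≈ 135.8
  x_H = (0.3225·50 + 0.5525·120 + 0.2550·190) / 0.300125 = 130.875 / 0.300125 ≈ 436.1
  x_O = (0.1375·50 + 0.1425·120 + 0.5275·190) / 0.300125 = 124.20 / 0.300125 ≈ 413.8

x_M = 135.8, x_H = 436.1, x_O = 413.8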